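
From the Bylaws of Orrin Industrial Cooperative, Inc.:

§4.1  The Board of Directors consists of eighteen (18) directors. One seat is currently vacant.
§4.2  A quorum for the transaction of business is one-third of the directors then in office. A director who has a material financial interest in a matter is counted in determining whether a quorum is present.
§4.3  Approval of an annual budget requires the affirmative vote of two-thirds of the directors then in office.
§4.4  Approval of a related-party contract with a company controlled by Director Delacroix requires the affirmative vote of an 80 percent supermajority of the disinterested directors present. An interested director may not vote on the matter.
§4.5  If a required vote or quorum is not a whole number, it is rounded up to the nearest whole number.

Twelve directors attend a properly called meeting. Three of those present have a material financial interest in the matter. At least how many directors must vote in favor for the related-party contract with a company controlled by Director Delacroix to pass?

The related-party contract with a company controlled by Director Delacroix requires four-fifths of the disinterested directors present (12 − 3 = 9).
4/5 of 9 = 7.20, rounded up to 8.

8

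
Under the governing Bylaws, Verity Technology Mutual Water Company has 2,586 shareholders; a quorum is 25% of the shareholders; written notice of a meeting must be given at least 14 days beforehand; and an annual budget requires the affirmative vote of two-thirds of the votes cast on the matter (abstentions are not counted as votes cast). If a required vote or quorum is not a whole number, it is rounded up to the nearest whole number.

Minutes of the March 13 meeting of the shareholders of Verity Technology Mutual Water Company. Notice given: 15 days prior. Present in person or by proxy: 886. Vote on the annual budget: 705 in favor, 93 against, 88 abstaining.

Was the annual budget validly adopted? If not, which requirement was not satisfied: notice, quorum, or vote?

Valid — all requirements satisfied.

Notice: 15 days given; 14 required. Satisfied.
Quorum: 25% of 2,586 = 646.50, rounded up to 647; 886 present. Satisfied.
Vote: requires two-thirds of the votes cast (886 − 88 abstaining = 798); 2/3 of 798 = 532, so 532 needed; 705 in favor. Satisfied.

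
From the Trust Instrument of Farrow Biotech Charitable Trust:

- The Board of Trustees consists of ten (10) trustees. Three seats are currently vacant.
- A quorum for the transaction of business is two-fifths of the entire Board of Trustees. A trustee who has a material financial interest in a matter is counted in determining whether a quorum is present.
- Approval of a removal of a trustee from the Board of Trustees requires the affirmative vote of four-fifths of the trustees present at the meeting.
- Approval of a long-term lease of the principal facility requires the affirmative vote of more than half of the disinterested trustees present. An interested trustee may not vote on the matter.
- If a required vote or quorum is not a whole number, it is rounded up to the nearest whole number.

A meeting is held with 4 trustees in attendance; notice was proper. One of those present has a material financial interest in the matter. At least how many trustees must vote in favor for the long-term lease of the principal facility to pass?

The long-term lease of the principal facility requires a majority of the disinterested trustees present (4 − 1 = 3).
A majority of 3 is 2.

2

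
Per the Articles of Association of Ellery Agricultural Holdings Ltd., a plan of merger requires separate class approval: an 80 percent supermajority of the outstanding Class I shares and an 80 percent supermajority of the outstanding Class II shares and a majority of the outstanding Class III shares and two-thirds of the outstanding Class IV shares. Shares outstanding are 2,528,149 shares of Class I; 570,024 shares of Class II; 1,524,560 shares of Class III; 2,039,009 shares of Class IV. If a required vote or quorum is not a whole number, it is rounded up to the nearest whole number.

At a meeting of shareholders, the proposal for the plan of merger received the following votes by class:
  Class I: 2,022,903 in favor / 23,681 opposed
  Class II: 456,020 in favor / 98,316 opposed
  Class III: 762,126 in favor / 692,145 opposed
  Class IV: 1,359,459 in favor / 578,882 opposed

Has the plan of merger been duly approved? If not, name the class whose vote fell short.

Class I: 4/5 of 2528149 = 2022519.20, rounded up to 2022520; 2,022,520 required, 2,022,903 in favor — approved.
Class II: 4/5 of 570024 = 456019.20, rounded up to 456020; 456,020 required, 456,020 in favor — approved.
Class III: a majority of 1524560 is 762281; 762,281 required, 762,126 in favor — not approved.
Class IV: 2/3 of 2039009 = 1359339.33, rounded up to 1359340; 1,359,340 required, 1,359,459 in favor — approved.

Not approved — the Class III shares did not give the required vote.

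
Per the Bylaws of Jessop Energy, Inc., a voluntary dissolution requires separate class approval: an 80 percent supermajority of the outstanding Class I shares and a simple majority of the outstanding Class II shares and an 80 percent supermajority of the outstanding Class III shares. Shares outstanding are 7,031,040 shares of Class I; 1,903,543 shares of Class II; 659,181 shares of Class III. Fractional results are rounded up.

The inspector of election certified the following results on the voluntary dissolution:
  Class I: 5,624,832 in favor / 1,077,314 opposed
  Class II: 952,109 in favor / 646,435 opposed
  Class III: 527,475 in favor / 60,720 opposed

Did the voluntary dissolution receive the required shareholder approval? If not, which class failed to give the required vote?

Class I: 4/5 of 7031040 = 5624832; 5,624,832 required, 5,624,832 in favor — approved.
Class II: a majority of 1903543 is 951772; 951,772 required, 952,109 in favor — approved.
Class III: 4/5 of 659181 = 527344.80, rounded up to 527345; 527,345 required, 527,475 in favor — approved.

Approved — every class gave the required vote.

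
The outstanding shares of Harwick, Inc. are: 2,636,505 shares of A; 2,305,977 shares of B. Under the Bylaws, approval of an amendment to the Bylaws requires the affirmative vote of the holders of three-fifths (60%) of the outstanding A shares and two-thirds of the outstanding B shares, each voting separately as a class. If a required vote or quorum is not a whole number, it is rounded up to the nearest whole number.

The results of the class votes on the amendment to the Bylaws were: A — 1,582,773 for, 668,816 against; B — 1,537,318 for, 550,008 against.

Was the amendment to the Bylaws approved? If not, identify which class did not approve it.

A: 3/5 of 2636505 = 1581903; 1,581,903 required, 1,582,773 in favor — approved.
B: 2/3 of 2305977 = 1537318; 1,537,318 required, 1,537,318 in favor — approved.

Approved — every class gave the required vote.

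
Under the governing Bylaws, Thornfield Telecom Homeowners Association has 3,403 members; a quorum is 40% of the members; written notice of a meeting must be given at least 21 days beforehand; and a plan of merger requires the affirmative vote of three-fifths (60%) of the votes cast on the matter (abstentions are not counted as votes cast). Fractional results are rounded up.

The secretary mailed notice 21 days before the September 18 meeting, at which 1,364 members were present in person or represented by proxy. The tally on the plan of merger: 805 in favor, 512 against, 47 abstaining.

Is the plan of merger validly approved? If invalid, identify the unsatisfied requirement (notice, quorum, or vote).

Valid — all requirements satisfied.

Notice: 21 days given; 21 required. Satisfied.
Quorum: 40% of 3,403 = 1,361.20, rounded up to 1,362; 1,364 present. Satisfied.
Vote: requires three-fifths of the votes cast (1,364 − 47 abstaining = 1,317); 3/5 of 1317 = 790.20, rounded up to 791, so 791 needed; 805 in favor. Satisfied.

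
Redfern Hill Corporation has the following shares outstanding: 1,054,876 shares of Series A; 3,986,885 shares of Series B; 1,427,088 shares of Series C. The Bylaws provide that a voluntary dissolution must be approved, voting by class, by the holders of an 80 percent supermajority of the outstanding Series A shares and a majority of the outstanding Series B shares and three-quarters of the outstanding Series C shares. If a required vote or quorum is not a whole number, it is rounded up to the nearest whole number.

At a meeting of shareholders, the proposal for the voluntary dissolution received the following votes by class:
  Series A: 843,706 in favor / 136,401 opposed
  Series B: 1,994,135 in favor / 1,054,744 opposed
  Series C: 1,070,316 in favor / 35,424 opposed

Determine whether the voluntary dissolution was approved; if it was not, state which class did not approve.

Series A: 4/5 of 1054876 = 843900.80, rounded up to 843901; 843,901 required, 843,706 in favor — not approved.
Series B: a majority of 3986885 is 1993443; 1,993,443 required, 1,994,135 in favor — approved.
Series C: 3/4 of 1427088 = 1070316; 1,070,316 required, 1,070,316 in favor — approved.

Not approved — the Series A shares did not give the required vote.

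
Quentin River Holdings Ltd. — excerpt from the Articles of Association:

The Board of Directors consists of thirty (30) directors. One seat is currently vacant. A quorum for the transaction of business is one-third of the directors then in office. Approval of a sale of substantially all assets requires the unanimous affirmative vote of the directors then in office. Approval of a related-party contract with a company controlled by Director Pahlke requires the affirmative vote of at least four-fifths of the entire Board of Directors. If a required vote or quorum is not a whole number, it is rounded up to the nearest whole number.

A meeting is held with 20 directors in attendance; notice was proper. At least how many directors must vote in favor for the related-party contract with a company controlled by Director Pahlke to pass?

The related-party contract with a company controlled by Director Pahlke requires four-fifths of the entire Board of Directors (30).
4/5 of 30 = 24.
(Only 20 can vote, so the related-party contract with a company controlled by Director Pahlke cannot pass at this meeting, but the required vote is still 24.)

24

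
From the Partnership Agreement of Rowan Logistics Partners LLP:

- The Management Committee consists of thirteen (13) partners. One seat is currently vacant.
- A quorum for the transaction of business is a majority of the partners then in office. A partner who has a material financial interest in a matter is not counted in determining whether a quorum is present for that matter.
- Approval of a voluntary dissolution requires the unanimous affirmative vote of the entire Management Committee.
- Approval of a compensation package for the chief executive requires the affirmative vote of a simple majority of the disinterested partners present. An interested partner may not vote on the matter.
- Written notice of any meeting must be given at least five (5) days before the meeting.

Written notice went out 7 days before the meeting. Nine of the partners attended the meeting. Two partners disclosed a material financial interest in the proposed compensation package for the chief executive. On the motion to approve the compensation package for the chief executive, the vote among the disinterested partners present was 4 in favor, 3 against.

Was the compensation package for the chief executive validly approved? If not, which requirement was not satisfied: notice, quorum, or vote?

Valid — all requirements satisfied.

Notice: 7 days given; 5 required (7 ≥ 5). Satisfied.
Quorum: 9 present, but the 2 interested partners do not count, leaving 7. Quorum is 7. Satisfied.
Vote: the compensation package for the chief executive requires a majority of the disinterested partners present (9 − 2 = 7). A majority of 7 is 4, so 4 affirmative votes are needed; 4 voted in favor. Satisfied.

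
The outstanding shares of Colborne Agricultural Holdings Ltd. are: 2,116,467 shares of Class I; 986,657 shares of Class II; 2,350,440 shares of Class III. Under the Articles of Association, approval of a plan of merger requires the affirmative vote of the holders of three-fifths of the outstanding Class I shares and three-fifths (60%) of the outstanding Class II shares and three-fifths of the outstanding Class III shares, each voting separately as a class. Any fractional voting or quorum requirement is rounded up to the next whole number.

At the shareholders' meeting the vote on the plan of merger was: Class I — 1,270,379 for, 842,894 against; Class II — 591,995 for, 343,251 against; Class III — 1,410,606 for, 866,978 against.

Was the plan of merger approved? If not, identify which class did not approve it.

Class I: 3/5 of 2116467 = 1269880.20, rounded up to 1269881; 1,269,881 required, 1,270,379 in favor — approved.
Class II: 3/5 of 986657 = 591994.20, rounded up to 591995; 591,995 required, 591,995 in favor — approved.
Class III: 3/5 of 2350440 = 1410264; 1,410,264 required, 1,410,606 in favor — approved.

Approved — every class gave the required vote.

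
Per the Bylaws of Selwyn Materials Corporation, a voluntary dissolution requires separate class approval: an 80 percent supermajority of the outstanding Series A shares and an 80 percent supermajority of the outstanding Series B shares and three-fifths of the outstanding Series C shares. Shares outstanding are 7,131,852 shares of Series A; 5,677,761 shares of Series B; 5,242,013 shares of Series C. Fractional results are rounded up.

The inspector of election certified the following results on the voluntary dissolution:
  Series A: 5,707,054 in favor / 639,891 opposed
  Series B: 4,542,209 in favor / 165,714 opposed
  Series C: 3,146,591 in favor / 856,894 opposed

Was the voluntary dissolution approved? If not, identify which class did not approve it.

Series A: 4/5 of 7131852 = 5705481.60, rounded up to 5705482; 5,705,482 required, 5,707,054 in favor — approved.
Series B: 4/5 of 5677761 = 4542208.80, rounded up to 4542209; 4,542,209 required, 4,542,209 in favor — approved.
Series C: 3/5 of 5242013 = 3145207.80, rounded up to 3145208; 3,145,208 required, 3,146,591 in favor — approved.

Approved — every class gave the required vote.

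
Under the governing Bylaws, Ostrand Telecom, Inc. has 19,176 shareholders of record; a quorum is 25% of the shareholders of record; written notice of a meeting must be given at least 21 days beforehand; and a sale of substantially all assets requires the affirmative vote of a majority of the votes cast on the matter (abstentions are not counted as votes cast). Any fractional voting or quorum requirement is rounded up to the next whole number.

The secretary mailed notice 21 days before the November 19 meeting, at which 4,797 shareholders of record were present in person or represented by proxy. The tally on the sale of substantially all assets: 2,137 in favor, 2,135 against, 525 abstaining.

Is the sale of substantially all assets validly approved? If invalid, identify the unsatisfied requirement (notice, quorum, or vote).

Notice: 21 days given; 21 required. Satisfied.
Quorum: 25% of 19,176 = 4,794; 4,797 present. Satisfied.
Vote: requires a majority of the votes cast (4,797 − 525 abstaining = 4,272); a majority of 4272 is 2137, so 2,137 needed; 2,137 in favor. Satisfied.

Valid — all requirements satisfied.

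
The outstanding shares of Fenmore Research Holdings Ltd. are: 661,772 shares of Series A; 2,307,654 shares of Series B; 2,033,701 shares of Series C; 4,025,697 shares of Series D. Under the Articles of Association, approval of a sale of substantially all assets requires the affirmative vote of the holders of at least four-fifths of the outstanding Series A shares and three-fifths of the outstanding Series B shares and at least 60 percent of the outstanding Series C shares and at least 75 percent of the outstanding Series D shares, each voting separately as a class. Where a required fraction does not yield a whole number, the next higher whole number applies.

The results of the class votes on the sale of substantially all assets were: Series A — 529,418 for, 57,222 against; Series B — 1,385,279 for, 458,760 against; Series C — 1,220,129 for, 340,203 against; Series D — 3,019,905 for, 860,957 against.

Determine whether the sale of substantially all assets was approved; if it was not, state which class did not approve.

Not approved — the Series C shares did not give the required vote.

Series A: 4/5 of 661772 = 529417.60, rounded up to 529418; 529,418 required, 529,418 in favor — approved.
Series B: 3/5 of 2307654 = 1384592.40, rounded up to 1384593; 1,384,593 required, 1,385,279 in favor — approved.
Series C: 3/5 of 2033701 = 1220220.60, rounded up to 1220221; 1,220,221 required, 1,220,129 in favor — not approved.
Series D: 3/4 of 4025697 = 3019272.75, rounded up to 3019273; 3,019,273 required, 3,019,905 in favor — approved.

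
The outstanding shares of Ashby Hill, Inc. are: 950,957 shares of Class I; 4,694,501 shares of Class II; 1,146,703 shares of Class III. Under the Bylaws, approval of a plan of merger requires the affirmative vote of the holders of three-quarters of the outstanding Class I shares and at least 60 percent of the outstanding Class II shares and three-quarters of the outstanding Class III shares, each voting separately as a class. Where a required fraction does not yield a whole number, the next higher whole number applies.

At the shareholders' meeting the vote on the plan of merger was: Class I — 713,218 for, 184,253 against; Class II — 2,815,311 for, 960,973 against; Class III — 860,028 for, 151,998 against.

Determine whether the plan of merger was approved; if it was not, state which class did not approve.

Not approved — the Class II shares did not give the required vote.

Class I: 3/4 of 950957 = 713217.75, rounded up to 713218; 713,218 required, 713,218 in favor — approved.
Class II: 3/5 of 4694501 = 2816700.60, rounded up to 2816701; 2,816,701 required, 2,815,311 in favor — not approved.
Class III: 3/4 of 1146703 = 860027.25, rounded up to 860028; 860,028 required, 860,028 in favor — approved.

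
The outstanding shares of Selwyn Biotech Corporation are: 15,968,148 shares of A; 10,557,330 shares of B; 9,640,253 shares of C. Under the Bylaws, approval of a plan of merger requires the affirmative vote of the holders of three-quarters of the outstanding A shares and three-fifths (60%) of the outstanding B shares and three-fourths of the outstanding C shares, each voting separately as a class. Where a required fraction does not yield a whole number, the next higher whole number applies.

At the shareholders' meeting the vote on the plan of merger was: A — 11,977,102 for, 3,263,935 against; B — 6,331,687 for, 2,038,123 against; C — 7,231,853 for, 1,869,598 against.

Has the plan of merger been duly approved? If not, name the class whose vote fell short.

Not approved — the B shares did not give the required vote.

A: 3/4 of 15968148 = 11976111; 11,976,111 required, 11,977,102 in favor — approved.
B: 3/5 of 10557330 = 6334398; 6,334,398 required, 6,331,687 in favor — not approved.
C: 3/4 of 9640253 = 7230189.75, rounded up to 7230190; 7,230,190 required, 7,231,853 in favor — approved.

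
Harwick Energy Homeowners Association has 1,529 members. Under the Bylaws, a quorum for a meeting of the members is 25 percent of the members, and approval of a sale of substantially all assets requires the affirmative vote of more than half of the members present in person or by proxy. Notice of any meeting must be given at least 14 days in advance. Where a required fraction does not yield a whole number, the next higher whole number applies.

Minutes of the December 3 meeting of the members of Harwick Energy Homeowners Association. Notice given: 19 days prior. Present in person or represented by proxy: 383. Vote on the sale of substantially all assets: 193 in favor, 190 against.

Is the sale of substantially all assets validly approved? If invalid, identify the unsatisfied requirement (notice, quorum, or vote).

Notice: 19 days given; 14 required. Satisfied.
Quorum: 25% of 1,529 = 382.25, rounded up to 383; 383 present. Satisfied.
Vote: requires a majority of those present (383); a majority of 383 is 192, so 192 needed; 193 in favor. Satisfied.

Valid — all requirements satisfied.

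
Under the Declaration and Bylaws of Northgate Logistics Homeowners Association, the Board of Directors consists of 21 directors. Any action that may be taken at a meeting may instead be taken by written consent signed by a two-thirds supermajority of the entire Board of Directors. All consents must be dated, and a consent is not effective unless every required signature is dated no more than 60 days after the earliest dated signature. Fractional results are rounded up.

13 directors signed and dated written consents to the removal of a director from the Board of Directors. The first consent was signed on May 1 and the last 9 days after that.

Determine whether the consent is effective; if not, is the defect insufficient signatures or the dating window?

Not effective — insufficient signatures.

Signatures required: a two-thirds supermajority of 21 — 2/3 of 21 = 14, so 14 needed; 13 signed. Insufficient.
Dating window: the latest signature is 9 days after the earliest; the limit is 60 days. Within the window.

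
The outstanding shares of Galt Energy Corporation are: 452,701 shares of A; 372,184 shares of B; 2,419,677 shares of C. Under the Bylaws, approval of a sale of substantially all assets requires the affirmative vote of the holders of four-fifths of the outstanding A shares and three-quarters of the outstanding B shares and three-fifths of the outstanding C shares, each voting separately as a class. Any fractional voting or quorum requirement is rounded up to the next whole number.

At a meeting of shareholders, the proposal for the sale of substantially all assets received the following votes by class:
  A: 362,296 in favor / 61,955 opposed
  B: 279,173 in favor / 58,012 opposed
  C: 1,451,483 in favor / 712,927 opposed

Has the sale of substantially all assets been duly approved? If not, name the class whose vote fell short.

Not approved — the C shares did not give the required vote.

A: 4/5 of 452701 = 362160.80, rounded up to 362161; 362,161 required, 362,296 in favor — approved.
B: 3/4 of 372184 = 279138; 279,138 required, 279,173 in favor — approved.
C: 3/5 of 2419677 = 1451806.20, rounded up to 1451807; 1,451,807 required, 1,451,483 in favor — not approved.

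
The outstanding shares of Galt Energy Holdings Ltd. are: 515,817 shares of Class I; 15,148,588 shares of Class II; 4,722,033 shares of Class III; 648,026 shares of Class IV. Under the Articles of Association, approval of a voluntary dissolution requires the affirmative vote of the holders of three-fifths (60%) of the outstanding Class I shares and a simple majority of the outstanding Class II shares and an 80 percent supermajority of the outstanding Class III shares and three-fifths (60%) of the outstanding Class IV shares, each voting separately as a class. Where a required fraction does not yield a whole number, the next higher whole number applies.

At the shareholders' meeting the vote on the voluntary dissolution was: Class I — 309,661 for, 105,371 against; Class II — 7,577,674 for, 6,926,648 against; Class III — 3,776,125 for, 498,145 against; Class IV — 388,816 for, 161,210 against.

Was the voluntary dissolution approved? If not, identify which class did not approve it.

Class I: 3/5 of 515817 = 309490.20, rounded up to 309491; 309,491 required, 309,661 in favor — approved.
Class II: a majority of 15148588 is 7574295; 7,574,295 required, 7,577,674 in favor — approved.
Class III: 4/5 of 4722033 = 3777626.40, rounded up to 3777627; 3,777,627 required, 3,776,125 in favor — not approved.
Class IV: 3/5 of 648026 = 388815.60, rounded up to 388816; 388,816 required, 388,816 in favor — approved.

Not approved — the Class III shares did not give the required vote.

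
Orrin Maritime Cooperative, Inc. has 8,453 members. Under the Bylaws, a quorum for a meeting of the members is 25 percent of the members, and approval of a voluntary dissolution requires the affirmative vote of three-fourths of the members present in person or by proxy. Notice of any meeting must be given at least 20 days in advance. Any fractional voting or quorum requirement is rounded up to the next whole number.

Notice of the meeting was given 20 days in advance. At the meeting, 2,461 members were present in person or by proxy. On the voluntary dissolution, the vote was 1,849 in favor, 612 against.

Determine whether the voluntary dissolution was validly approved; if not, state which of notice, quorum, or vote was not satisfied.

Valid — all requirements satisfied.

Notice: 20 days given; 20 required. Satisfied.
Quorum: 25% of 8,453 = 2,113.25, rounded up to 2,114; 2,461 present. Satisfied.
Vote: requires three-fourths of those present (2,461); 3/4 of 2461 = 1845.75, rounded up to 1846, so 1,846 needed; 1,849 in favor. Satisfied.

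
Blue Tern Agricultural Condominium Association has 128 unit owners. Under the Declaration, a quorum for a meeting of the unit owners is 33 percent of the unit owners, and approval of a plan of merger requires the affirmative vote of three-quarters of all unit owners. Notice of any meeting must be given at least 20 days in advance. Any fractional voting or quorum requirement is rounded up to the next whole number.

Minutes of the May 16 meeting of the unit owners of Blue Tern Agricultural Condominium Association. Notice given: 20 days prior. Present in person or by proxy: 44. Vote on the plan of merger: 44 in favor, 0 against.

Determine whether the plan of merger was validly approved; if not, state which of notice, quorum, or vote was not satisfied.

Notice: 20 days given; 20 required. Satisfied.
Quorum: 33% of 128 = 42.24, rounded up to 43; 44 present. Satisfied.
Vote: requires three-fourths of all unit owners (128); 3/4 of 128 = 96, so 96 needed; 44 in favor. Not satisfied.

Invalid — vote requirement not satisfied.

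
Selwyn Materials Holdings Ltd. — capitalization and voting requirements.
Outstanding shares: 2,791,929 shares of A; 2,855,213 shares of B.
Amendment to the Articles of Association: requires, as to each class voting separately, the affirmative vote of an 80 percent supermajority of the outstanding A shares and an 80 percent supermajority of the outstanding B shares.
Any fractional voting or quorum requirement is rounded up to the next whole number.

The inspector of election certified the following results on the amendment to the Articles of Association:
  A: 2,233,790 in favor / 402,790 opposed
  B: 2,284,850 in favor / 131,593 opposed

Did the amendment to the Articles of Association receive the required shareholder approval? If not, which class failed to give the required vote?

A: 4/5 of 2791929 = 2233543.20, rounded up to 2233544; 2,233,544 required, 2,233,790 in favor — approved.
B: 4/5 of 2855213 = 2284170.40, rounded up to 2284171; 2,284,171 required, 2,284,850 in favor — approved.

Approved — every class gave the required vote.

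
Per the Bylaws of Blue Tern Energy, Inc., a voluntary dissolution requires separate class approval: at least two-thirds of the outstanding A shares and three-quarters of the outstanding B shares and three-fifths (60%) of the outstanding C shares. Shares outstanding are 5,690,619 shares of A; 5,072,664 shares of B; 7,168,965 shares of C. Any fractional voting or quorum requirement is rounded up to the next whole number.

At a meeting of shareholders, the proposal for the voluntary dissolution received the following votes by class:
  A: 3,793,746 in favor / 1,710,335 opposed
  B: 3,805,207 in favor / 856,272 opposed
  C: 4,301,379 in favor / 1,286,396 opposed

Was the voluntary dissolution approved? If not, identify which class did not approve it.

A: 2/3 of 5690619 = 3793746; 3,793,746 required, 3,793,746 in favor — approved.
B: 3/4 of 5072664 = 3804498; 3,804,498 required, 3,805,207 in favor — approved.
C: 3/5 of 7168965 = 4301379; 4,301,379 required, 4,301,379 in favor — approved.

Approved — every class gave the required vote.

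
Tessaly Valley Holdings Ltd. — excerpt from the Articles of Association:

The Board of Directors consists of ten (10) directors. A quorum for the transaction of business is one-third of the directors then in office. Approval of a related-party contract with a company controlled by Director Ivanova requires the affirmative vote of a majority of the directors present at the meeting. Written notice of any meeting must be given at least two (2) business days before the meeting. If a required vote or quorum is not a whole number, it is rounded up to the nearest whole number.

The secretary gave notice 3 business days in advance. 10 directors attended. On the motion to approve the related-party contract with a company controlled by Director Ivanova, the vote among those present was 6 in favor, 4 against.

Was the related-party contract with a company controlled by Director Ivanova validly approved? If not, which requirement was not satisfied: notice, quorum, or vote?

Valid — all requirements satisfied.

Notice: 3 business days given; 2 required (3 ≥ 2). Satisfied.
Quorum: 10 present; quorum is 4. Satisfied.
Vote: the related-party contract with a company controlled by Director Ivanova requires a majority of the directors present (10). A majority of 10 is 6, so 6 affirmative votes are needed; 6 voted in favor. Satisfied.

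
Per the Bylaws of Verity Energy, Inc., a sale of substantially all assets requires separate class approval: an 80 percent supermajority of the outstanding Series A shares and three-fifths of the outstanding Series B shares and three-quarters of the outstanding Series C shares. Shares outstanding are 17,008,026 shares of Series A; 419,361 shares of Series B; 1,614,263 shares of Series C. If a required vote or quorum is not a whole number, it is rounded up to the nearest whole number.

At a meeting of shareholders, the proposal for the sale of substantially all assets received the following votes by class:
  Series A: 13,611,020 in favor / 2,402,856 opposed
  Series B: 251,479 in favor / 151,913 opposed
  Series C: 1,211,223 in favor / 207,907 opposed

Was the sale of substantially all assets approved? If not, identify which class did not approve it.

Not approved — the Series B shares did not give the required vote.

Series A: 4/5 of 17008026 = 13606420.80, rounded up to 13606421; 13,606,421 required, 13,611,020 in favor — approved.
Series B: 3/5 of 419361 = 251616.60, rounded up to 251617; 251,617 required, 251,479 in favor — not approved.
Series C: 3/4 of 1614263 = 1210697.25, rounded up to 1210698; 1,210,698 required, 1,211,223 in favor — approved.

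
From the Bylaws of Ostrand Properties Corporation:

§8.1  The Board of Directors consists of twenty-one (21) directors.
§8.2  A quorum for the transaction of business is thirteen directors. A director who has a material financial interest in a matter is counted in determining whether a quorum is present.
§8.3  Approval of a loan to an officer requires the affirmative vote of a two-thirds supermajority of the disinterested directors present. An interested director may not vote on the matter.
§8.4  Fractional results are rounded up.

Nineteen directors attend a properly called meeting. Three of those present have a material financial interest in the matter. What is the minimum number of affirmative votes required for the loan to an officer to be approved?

The loan to an officer requires two-thirds of the disinterested directors present (19 − 3 = 16).
2/3 of 16 = 10.67, rounded up to 11.

11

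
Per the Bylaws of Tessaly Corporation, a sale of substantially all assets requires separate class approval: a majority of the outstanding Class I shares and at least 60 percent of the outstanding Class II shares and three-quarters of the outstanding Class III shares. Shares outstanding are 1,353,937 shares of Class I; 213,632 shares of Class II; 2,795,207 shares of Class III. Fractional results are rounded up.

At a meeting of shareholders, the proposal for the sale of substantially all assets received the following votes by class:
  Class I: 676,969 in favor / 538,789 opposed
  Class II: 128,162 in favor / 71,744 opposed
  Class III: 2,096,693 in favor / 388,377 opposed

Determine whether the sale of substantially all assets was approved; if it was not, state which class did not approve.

Not approved — the Class II shares did not give the required vote.

Class I: a majority of 1353937 is 676969; 676,969 required, 676,969 in favor — approved.
Class II: 3/5 of 213632 = 128179.20, rounded up to 128180; 128,180 required, 128,162 in favor — not approved.
Class III: 3/4 of 2795207 = 2096405.25, rounded up to 2096406; 2,096,406 required, 2,096,693 in favor — approved.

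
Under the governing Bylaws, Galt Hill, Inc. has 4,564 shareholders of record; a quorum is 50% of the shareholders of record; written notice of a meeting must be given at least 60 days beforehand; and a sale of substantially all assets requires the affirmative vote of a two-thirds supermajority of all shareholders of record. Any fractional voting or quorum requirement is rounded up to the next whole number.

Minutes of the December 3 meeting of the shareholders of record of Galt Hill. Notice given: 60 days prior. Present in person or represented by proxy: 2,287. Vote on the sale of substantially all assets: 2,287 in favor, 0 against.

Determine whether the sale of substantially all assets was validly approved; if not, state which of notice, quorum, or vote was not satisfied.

Invalid — vote requirement not satisfied.

Notice: 60 days given; 60 required. Satisfied.
Quorum: 50% of 4,564 = 2,282; 2,287 present. Satisfied.
Vote: requires two-thirds of all shareholders of record (4,564); 2/3 of 4564 = 3042.67, rounded up to 3043, so 3,043 needed; 2,287 in favor. Not satisfied.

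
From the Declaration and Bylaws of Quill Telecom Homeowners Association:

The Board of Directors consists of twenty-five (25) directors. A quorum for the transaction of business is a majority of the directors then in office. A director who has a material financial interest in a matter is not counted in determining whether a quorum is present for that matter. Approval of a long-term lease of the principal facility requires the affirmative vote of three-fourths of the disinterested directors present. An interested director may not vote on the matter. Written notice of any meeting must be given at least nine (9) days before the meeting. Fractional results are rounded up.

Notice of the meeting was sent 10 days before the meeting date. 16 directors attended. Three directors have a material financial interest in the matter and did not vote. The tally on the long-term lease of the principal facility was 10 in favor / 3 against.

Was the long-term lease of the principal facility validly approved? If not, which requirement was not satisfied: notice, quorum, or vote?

Valid — all requirements satisfied.

Notice: 10 days given; 9 required (10 ≥ 9). Satisfied.
Quorum: 16 present, but the 3 interested directors do not count, leaving 13. Quorum is 13. Satisfied.
Vote: the long-term lease of the principal facility requires three-fourths of the disinterested directors present (16 − 3 = 13). 3/4 of 13 = 9.75, rounded up to 10, so 10 affirmative votes are needed; 10 voted in favor. Satisfied.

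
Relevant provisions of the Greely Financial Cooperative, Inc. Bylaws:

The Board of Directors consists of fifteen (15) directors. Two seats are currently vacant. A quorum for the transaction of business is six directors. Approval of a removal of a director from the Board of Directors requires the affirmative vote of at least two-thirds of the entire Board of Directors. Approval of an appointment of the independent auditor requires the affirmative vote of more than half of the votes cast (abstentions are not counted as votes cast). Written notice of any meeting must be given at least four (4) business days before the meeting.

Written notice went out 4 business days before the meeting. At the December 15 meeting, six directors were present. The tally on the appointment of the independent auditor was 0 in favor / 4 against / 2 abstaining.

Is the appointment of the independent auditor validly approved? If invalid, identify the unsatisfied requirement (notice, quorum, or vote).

Invalid — vote requirement not satisfied.

Notice: 4 business days given; 4 required (4 ≥ 4). Satisfied.
Quorum: 6 present; quorum is 6. Satisfied.
Vote: the appointment of the independent auditor requires a majority of the votes cast (6 present − 2 abstaining = 4). A majority of 4 is 3, so 3 affirmative votes are needed; 0 voted in favor. Not satisfied.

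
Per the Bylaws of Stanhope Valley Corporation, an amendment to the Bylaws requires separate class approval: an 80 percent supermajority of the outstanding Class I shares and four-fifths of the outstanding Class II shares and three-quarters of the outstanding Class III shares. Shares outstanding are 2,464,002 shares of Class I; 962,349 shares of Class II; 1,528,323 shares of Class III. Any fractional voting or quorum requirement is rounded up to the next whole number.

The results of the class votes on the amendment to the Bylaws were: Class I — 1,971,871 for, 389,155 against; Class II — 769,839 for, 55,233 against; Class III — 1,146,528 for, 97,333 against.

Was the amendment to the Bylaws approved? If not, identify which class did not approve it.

Not approved — the Class II shares did not give the required vote.

Class I: 4/5 of 2464002 = 1971201.60, rounded up to 1971202; 1,971,202 required, 1,971,871 in favor — approved.
Class II: 4/5 of 962349 = 769879.20, rounded up to 769880; 769,880 required, 769,839 in favor — not approved.
Class III: 3/4 of 1528323 = 1146242.25, rounded up to 1146243; 1,146,243 required, 1,146,528 in favor — approved.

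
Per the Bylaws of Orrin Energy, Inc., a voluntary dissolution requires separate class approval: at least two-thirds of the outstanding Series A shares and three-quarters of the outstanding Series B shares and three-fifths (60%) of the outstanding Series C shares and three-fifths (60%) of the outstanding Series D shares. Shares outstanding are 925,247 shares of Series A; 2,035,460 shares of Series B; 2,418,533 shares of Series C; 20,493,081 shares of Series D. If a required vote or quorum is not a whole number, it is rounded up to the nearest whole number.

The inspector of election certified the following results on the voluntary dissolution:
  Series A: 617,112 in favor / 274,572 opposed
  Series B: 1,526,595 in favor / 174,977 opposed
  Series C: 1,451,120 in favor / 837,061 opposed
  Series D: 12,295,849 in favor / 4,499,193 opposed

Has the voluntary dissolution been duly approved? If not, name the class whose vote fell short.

Series A: 2/3 of 925247 = 616831.33, rounded up to 616832; 616,832 required, 617,112 in favor — approved.
Series B: 3/4 of 2035460 = 1526595; 1,526,595 required, 1,526,595 in favor — approved.
Series C: 3/5 of 2418533 = 1451119.80, rounded up to 1451120; 1,451,120 required, 1,451,120 in favor — approved.
Series D: 3/5 of 20493081 = 12295848.60, rounded up to 12295849; 12,295,849 required, 12,295,849 in favor — approved.

Approved — every class gave the required vote.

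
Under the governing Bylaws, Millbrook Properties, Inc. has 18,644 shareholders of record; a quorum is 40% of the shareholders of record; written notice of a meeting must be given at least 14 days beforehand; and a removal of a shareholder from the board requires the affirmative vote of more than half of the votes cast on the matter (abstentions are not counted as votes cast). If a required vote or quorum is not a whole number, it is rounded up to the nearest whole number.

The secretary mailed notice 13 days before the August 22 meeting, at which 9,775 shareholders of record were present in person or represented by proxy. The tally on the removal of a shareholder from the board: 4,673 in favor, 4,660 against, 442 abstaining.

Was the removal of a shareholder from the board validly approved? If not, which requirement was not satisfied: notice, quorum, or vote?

Notice: 13 days given; 14 required. Not satisfied.
Quorum: 40% of 18,644 = 7,457.60, rounded up to 7,458; 9,775 present. Satisfied.
Vote: requires a majority of the votes cast (9,775 − 442 abstaining = 9,333); a majority of 9333 is 4667, so 4,667 needed; 4,673 in favor. Satisfied.

Invalid — notice requirement not satisfied.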